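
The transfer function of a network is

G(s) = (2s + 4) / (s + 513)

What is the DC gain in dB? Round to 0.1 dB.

G(0) = 4 / 513 ≈ 0.0077973
20 log₁₀(0.0077973) ≈ -42.16 dB

-42.2 dB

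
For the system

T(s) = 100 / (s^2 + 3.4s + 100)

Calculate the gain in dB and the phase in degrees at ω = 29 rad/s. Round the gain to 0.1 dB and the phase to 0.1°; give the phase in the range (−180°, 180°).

At s = jω = j29:
quadratic: (j29)² + 3.4·j29 + 100 = -741 + j98.6 → |·| ≈ 747.53, ∠ ≈ 172.42°
|T| = 100 / 747.53 ≈ 0.13377
Gain = 20 log₁₀(0.13377) ≈ -17.47 dB
∠T = 0.00° − 172.42° = -172.42°

-17.5 dB, -172.4°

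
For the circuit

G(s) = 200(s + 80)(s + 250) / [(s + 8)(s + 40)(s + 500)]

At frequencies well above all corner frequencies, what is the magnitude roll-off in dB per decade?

-20 dB/decade

Each pole contributes −20 dB/decade at high frequency; each zero contributes +20 dB/decade.
Net: 2 zero(s) − 3 pole(s) → -20 dB/decade.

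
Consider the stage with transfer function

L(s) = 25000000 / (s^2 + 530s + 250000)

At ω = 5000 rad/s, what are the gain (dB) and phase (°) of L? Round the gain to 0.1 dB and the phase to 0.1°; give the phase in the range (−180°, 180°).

0.0 dB, -173.9°

At s = jω = j5000:
quadratic: (j5000)² + 530·j5000 + 250000 = -24750000 + j2650000 → |·| ≈ 2.4891e+07, ∠ ≈ 173.89°
|L| = 25000000 / 2.4891e+07 ≈ 1.0044
Gain = 20 log₁₀(1.0044) ≈ 0.04 dB
∠L = 0.00° − 173.89° = -173.89°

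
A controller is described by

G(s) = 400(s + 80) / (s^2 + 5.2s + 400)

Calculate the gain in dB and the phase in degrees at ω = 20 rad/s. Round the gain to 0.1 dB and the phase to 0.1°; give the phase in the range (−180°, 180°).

50.0 dB, -76.0°

At s = jω = j20:
zero (s+80): 80 + j20 → |·| = √(80²+20²) = √6800 ≈ 82.462, ∠ = arctan(20/80) ≈ 14.04°
quadratic: (j20)² + 5.2·j20 + 400 = 0 + j104 → |·| ≈ 104, ∠ ≈ 90.00°
|G| = 400 · 82.462 / 104 ≈ 317.16
Gain = 20 log₁₀(317.16) ≈ 50.03 dB
∠G = 14.04° − 90.00° = -75.96°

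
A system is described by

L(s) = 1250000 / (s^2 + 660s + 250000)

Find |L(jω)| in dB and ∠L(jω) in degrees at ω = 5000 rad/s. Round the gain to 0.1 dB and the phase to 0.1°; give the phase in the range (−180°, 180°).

-26.0 dB, -172.4°

At s = jω = j5000:
quadratic: (j5000)² + 660·j5000 + 250000 = -24750000 + j3300000 → |·| ≈ 2.4969e+07, ∠ ≈ 172.41°
|L| = 1250000 / 2.4969e+07 ≈ 0.050062
Gain = 20 log₁₀(0.050062) ≈ -26.01 dB
∠L = 0.00° − 172.41° = -172.41°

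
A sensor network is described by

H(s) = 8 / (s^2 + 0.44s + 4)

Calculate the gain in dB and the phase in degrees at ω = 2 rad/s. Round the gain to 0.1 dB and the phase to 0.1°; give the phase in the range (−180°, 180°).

19.2 dB, -90.0°

At s = jω = j2:
quadratic: (j2)² + 0.44·j2 + 4 = 0 + j0.88 → |·| ≈ 0.88, ∠ ≈ 90.00°
|H| = 8 / 0.88 ≈ 9.0909
Gain = 20 log₁₀(9.0909) ≈ 19.17 dB
∠H = 0.00° − 90.00° = -90.00°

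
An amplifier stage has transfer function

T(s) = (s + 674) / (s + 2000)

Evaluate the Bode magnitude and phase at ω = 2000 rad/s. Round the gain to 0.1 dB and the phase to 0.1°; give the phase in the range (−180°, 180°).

-2.5 dB, 26.4°

Substitute s = j2000:
Numerator: (j2000) + 674 = 674 + j2000
Denominator: (j2000) + 2000 = 2000 + j2000
|N| = √(674² + 2000²) ≈ 2110.5, ∠N ≈ 71.38°
|D| = √(2000² + 2000²) ≈ 2828.4, ∠D ≈ 45.00°
|T| = 2110.5 / 2828.4 ≈ 0.74618
Gain = 20 log₁₀(0.74618) ≈ -2.54 dB
∠T = 71.38° − 45.00° = 26.38°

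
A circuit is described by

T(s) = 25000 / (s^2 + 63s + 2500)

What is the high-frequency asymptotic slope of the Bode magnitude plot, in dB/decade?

-40 dB/decade

Each pole contributes −20 dB/decade at high frequency; each zero contributes +20 dB/decade.
Net: 0 zero(s) − 2 pole(s) → -40 dB/decade.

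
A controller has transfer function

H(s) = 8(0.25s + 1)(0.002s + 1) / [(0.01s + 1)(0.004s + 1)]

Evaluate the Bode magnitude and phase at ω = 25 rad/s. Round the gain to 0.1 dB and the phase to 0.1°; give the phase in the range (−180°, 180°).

33.8 dB, 64.0°

At ω = 25 rad/s:
zero (1 + j25·0.25) = 1 + j6.25 → |·| ≈ 6.3295, ∠ ≈ 80.91°
zero (1 + j25·0.002) = 1 + j0.05 → |·| ≈ 1.0012, ∠ ≈ 2.86°
pole (1 + j25·0.01) = 1 + j0.25 → |·| ≈ 1.0308, ∠ ≈ 14.04°
pole (1 + j25·0.004) = 1 + j0.1 → |·| ≈ 1.005, ∠ ≈ 5.71°
|H| = 8 · 6.3295 · 1.0012 / (1.0308 · 1.005) ≈ 48.937
Gain = 20 log₁₀(48.937) ≈ 33.79 dB
∠H = (80.91° + 2.86°) − (14.04° + 5.71°) = 64.02°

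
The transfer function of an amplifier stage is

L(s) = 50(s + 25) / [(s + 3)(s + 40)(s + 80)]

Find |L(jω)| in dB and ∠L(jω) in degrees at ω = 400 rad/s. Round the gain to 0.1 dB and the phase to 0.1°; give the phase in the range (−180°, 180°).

At s = jω = j400:
zero (s+25): 25 + j400 → |·| = √(25²+400²) = √160625 ≈ 400.78, ∠ = arctan(400/25) ≈ 86.42°
pole (s+3): 3 + j400 → |·| = √(3²+400²) = √160009 ≈ 400.01, ∠ = arctan(400/3) ≈ 89.57°
pole (s+40): 40 + j400 → |·| = √(40²+400²) = √161600 ≈ 402, ∠ = arctan(400/40) ≈ 84.29°
pole (s+80): 80 + j400 → |·| = √(80²+400²) = √166400 ≈ 407.92, ∠ = arctan(400/80) ≈ 78.69°
|L| = 50 · 400.78 / 6.5595e+07 ≈ 0.0003055
Gain = 20 log₁₀(0.0003055) ≈ -70.30 dB
∠L = 86.42° − 252.55° = -166.13°

-70.3 dB, -166.1°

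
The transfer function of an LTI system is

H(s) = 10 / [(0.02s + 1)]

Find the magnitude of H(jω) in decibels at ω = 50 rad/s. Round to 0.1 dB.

At ω = 50 rad/s:
pole (1 + j50·0.02) = 1 + j1 → |·| ≈ 1.4142, ∠ ≈ 45.00°
|H| = 10 · 1 / (1.4142) ≈ 7.0711
Gain = 20 log₁₀(7.0711) ≈ 16.99 dB

17.0 dB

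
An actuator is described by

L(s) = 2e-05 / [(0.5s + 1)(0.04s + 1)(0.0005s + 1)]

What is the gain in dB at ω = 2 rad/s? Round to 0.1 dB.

-97.0 dB

At ω = 2 rad/s:
pole (1 + j2·0.5) = 1 + j1 → |·| ≈ 1.4142, ∠ ≈ 45.00°
pole (1 + j2·0.04) = 1 + j0.08 → |·| ≈ 1.0032, ∠ ≈ 4.57°
pole (1 + j2·0.0005) = 1 + j0.001 → |·| ≈ 1, ∠ ≈ 0.06°
|L| = 2e-05 · 1 / (1.4142 · 1.0032 · 1) ≈ 1.4097e-05
Gain = 20 log₁₀(1.4097e-05) ≈ -97.02 dB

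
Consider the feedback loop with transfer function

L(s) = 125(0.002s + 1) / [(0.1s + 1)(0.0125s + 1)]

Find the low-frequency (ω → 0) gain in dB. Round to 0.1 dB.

L(0) = 125 · 1 / 1 = 125
20 log₁₀(125) ≈ 41.94 dB

41.9 dB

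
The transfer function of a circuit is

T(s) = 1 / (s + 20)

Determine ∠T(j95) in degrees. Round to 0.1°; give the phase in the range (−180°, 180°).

-78.1°

Substitute s = j95:
Numerator: 1 = 1 + j0
Denominator: (j95) + 20 = 20 + j95
|N| = √(1² + 0²) ≈ 1, ∠N ≈ 0.00°
|D| = √(20² + 95²) ≈ 97.082, ∠D ≈ 78.11°
∠T = 0.00° − 78.11° = -78.11°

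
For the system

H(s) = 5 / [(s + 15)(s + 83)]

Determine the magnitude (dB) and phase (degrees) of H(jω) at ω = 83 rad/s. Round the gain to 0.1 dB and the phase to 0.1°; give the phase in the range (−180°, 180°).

At s = jω = j83:
pole (s+15): 15 + j83 → |·| = √(15²+83²) = √7114 ≈ 84.345, ∠ = arctan(83/15) ≈ 79.76°
pole (s+83): 83 + j83 → |·| = √(83²+83²) = √13778 ≈ 117.38, ∠ = arctan(83/83) ≈ 45.00°
|H| = 5 / 9900.4 ≈ 0.00050503
Gain = 20 log₁₀(0.00050503) ≈ -65.93 dB
∠H = 0.00° − 124.76° = -124.76°

-65.9 dB, -124.8°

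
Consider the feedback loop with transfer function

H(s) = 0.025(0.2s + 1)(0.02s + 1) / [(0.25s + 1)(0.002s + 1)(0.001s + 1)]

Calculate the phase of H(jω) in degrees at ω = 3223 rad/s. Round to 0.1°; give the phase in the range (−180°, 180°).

-64.9°

At ω = 3223 rad/s:
zero (1 + j3223·0.2) = 1 + j644.6 → |·| ≈ 644.6, ∠ ≈ 89.91°
zero (1 + j3223·0.02) = 1 + j64.46 → |·| ≈ 64.468, ∠ ≈ 89.11°
pole (1 + j3223·0.25) = 1 + j805.75 → |·| ≈ 805.75, ∠ ≈ 89.93°
pole (1 + j3223·0.002) = 1 + j6.446 → |·| ≈ 6.5231, ∠ ≈ 81.18°
pole (1 + j3223·0.001) = 1 + j3.223 → |·| ≈ 3.3746, ∠ ≈ 72.76°
∠H = (89.91° + 89.11°) − (89.93° + 81.18° + 72.76°) = -64.85°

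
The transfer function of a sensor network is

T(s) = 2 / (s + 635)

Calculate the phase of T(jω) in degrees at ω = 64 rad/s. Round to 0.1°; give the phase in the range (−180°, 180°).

Substitute s = j64:
Numerator: 2 = 2 + j0
Denominator: (j64) + 635 = 635 + j64
|N| = √(2² + 0²) ≈ 2, ∠N ≈ 0.00°
|D| = √(635² + 64²) ≈ 638.22, ∠D ≈ 5.76°
∠T = 0.00° − 5.76° = -5.76°

-5.8°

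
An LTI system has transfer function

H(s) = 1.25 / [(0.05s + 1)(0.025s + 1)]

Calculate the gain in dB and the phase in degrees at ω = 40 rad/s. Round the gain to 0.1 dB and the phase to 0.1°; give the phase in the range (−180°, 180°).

-8.1 dB, -108.4°

At ω = 40 rad/s:
pole (1 + j40·0.05) = 1 + j2 → |·| ≈ 2.2361, ∠ ≈ 63.43°
pole (1 + j40·0.025) = 1 + j1 → |·| ≈ 1.4142, ∠ ≈ 45.00°
|H| = 1.25 · 1 / (2.2361 · 1.4142) ≈ 0.39528
Gain = 20 log₁₀(0.39528) ≈ -8.06 dB
∠H = (0°) − (63.43° + 45.00°) = -108.43°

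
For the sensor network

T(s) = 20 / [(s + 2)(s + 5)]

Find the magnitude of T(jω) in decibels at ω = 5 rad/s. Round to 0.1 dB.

At s = jω = j5:
pole (s+2): 2 + j5 → |·| = √(2²+5²) = √29 ≈ 5.3852, ∠ = arctan(5/2) ≈ 68.20°
pole (s+5): 5 + j5 → |·| = √(5²+5²) = √50 ≈ 7.0711, ∠ = arctan(5/5) ≈ 45.00°
|T| = 20 / 38.079 ≈ 0.52522
Gain = 20 log₁₀(0.52522) ≈ -5.59 dB

-5.6 dB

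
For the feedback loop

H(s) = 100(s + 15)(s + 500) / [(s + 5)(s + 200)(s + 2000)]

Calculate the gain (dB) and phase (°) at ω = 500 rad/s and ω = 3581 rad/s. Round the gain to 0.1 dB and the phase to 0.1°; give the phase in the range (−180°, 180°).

ω = 500: -23.9 dB, -38.4°; ω = 3581: -32.2 dB, -65.7°

At s = jω = j500:
zero (s+15): 15 + j500 → |·| = √(15²+500²) = √250225 ≈ 500.22, ∠ = arctan(500/15) ≈ 88.28°
zero (s+500): 500 + j500 → |·| = √(500²+500²) = √500000 ≈ 707.11, ∠ = arctan(500/500) ≈ 45.00°
pole (s+5): 5 + j500 → |·| = √(5²+500²) = √250025 ≈ 500.02, ∠ = arctan(500/5) ≈ 89.43°
pole (s+200): 200 + j500 → |·| = √(200²+500²) = √290000 ≈ 538.52, ∠ = arctan(500/200) ≈ 68.20°
pole (s+2000): 2000 + j500 → |·| = √(2000²+500²) = √4250000 ≈ 2061.6, ∠ = arctan(500/2000) ≈ 14.04°
|H| = 100 · 3.5371e+05 / 5.5513e+08 ≈ 0.063717
Gain = 20 log₁₀(0.063717) ≈ -23.91 dB
∠H = 133.28° − 171.67° = -38.39°

At s = jω = j3581:
zero (s+15): 15 + j3581 → |·| = √(15²+3581²) = √12823786 ≈ 3581, ∠ = arctan(3581/15) ≈ 89.76°
zero (s+500): 500 + j3581 → |·| = √(500²+3581²) = √13073561 ≈ 3615.7, ∠ = arctan(3581/500) ≈ 82.05°
pole (s+5): 5 + j3581 → |·| = √(5²+3581²) = √12823586 ≈ 3581, ∠ = arctan(3581/5) ≈ 89.92°
pole (s+200): 200 + j3581 → |·| = √(200²+3581²) = √12863561 ≈ 3586.6, ∠ = arctan(3581/200) ≈ 86.80°
pole (s+2000): 2000 + j3581 → |·| = √(2000²+3581²) = √16823561 ≈ 4101.7, ∠ = arctan(3581/2000) ≈ 60.82°
|H| = 100 · 1.2948e+07 / 5.2681e+10 ≈ 0.024578
Gain = 20 log₁₀(0.024578) ≈ -32.19 dB
∠H = 171.81° − 237.54° = -65.73°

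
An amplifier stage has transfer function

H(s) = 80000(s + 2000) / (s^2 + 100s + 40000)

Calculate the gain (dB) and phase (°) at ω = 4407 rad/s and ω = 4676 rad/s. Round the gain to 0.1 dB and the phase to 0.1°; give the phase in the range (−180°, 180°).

ω = 4407: 26.0 dB, -113.1°; ω = 4676: 25.4 dB, -111.9°

At s = jω = j4407:
zero (s+2000): 2000 + j4407 → |·| = √(2000²+4407²) = √23421649 ≈ 4839.6, ∠ = arctan(4407/2000) ≈ 65.59°
quadratic: (j4407)² + 100·j4407 + 40000 = -19381649 + j440700 → |·| ≈ 1.9387e+07, ∠ ≈ 178.70°
|H| = 80000 · 4839.6 / 1.9387e+07 ≈ 19.97
Gain = 20 log₁₀(19.97) ≈ 26.01 dB
∠H = 65.59° − 178.70° = -113.11°

At s = jω = j4676:
zero (s+2000): 2000 + j4676 → |·| = √(2000²+4676²) = √25864976 ≈ 5085.8, ∠ = arctan(4676/2000) ≈ 66.84°
quadratic: (j4676)² + 100·j4676 + 40000 = -21824976 + j467600 → |·| ≈ 2.183e+07, ∠ ≈ 178.77°
|H| = 80000 · 5085.8 / 2.183e+07 ≈ 18.638
Gain = 20 log₁₀(18.638) ≈ 25.41 dB
∠H = 66.84° − 178.77° = -111.93°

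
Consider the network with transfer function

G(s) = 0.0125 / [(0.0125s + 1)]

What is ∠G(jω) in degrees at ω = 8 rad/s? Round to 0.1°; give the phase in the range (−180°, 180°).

At ω = 8 rad/s:
pole (1 + j8·0.0125) = 1 + j0.1 → |·| ≈ 1.005, ∠ ≈ 5.71°
∠G = (0°) − (5.71°) = -5.71°

-5.7°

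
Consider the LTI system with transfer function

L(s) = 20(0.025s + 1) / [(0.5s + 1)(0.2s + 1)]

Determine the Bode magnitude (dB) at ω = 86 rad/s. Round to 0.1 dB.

-23.9 dB

At ω = 86 rad/s:
zero (1 + j86·0.025) = 1 + j2.15 → |·| ≈ 2.3712, ∠ ≈ 65.06°
pole (1 + j86·0.5) = 1 + j43 → |·| ≈ 43.012, ∠ ≈ 88.67°
pole (1 + j86·0.2) = 1 + j17.2 → |·| ≈ 17.229, ∠ ≈ 86.67°
|L| = 20 · 2.3712 / (43.012 · 17.229) ≈ 0.063995
Gain = 20 log₁₀(0.063995) ≈ -23.88 dB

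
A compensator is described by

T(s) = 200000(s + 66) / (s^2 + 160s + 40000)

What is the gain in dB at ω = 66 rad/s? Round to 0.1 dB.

At s = jω = j66:
zero (s+66): 66 + j66 → |·| = √(66²+66²) = √8712 ≈ 93.338, ∠ = arctan(66/66) ≈ 45.00°
quadratic: (j66)² + 160·j66 + 40000 = 35644 + j10560 → |·| ≈ 37175, ∠ ≈ 16.50°
|T| = 200000 · 93.338 / 37175 ≈ 502.15
Gain = 20 log₁₀(502.15) ≈ 54.02 dB

54.0 dB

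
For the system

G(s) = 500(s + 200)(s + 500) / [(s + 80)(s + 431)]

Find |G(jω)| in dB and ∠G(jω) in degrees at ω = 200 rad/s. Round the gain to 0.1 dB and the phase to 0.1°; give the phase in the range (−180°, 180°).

57.4 dB, -26.3°

At s = jω = j200:
zero (s+200): 200 + j200 → |·| = √(200²+200²) = √80000 ≈ 282.84, ∠ = arctan(200/200) ≈ 45.00°
zero (s+500): 500 + j200 → |·| = √(500²+200²) = √290000 ≈ 538.52, ∠ = arctan(200/500) ≈ 21.80°
pole (s+80): 80 + j200 → |·| = √(80²+200²) = √46400 ≈ 215.41, ∠ = arctan(200/80) ≈ 68.20°
pole (s+431): 431 + j200 → |·| = √(431²+200²) = √225761 ≈ 475.14, ∠ = arctan(200/431) ≈ 24.89°
|G| = 500 · 1.5231e+05 / 1.0235e+05 ≈ 744.06
Gain = 20 log₁₀(744.06) ≈ 57.43 dB
∠G = 66.80° − 93.09° = -26.29°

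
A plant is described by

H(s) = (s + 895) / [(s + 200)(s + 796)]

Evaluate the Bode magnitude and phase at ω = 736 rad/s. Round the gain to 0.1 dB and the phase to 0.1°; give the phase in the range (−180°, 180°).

-57.1 dB, -78.1°

At s = jω = j736:
zero (s+895): 895 + j736 → |·| = √(895²+736²) = √1342721 ≈ 1158.8, ∠ = arctan(736/895) ≈ 39.43°
pole (s+200): 200 + j736 → |·| = √(200²+736²) = √581696 ≈ 762.69, ∠ = arctan(736/200) ≈ 74.80°
pole (s+796): 796 + j736 → |·| = √(796²+736²) = √1175312 ≈ 1084.1, ∠ = arctan(736/796) ≈ 42.76°
|H| = 1 · 1158.8 / 8.2683e+05 ≈ 0.0014015
Gain = 20 log₁₀(0.0014015) ≈ -57.07 dB
∠H = 39.43° − 117.56° = -78.13°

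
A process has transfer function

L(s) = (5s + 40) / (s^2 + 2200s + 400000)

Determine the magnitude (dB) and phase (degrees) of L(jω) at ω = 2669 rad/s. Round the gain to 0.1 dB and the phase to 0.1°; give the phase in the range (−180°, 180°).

Substitute s = j2669:
Numerator: 5(j2669) + 40 = 40 + j13345
Denominator: (j2669)^2 + 2200(j2669) + 400000 = -6723561 + j5871800
|N| = √(40² + 13345²) ≈ 13345, ∠N ≈ 89.83°
|D| = √(6723561² + 5871800²) ≈ 8.9266e+06, ∠D ≈ 138.87°
|L| = 13345 / 8.9266e+06 ≈ 0.001495
Gain = 20 log₁₀(0.001495) ≈ -56.51 dB
∠L = 89.83° − 138.87° = -49.04°

-56.5 dB, -49.0°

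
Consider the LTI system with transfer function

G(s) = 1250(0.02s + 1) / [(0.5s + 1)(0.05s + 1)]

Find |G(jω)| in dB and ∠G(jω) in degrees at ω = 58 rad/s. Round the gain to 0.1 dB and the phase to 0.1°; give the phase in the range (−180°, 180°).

At ω = 58 rad/s:
zero (1 + j58·0.02) = 1 + j1.16 → |·| ≈ 1.5315, ∠ ≈ 49.24°
pole (1 + j58·0.5) = 1 + j29 → |·| ≈ 29.017, ∠ ≈ 88.03°
pole (1 + j58·0.05) = 1 + j2.9 → |·| ≈ 3.0676, ∠ ≈ 70.97°
|G| = 1250 · 1.5315 / (29.017 · 3.0676) ≈ 21.507
Gain = 20 log₁₀(21.507) ≈ 26.65 dB
∠G = (49.24°) − (88.03° + 70.97°) = -109.76°

26.7 dB, -109.8°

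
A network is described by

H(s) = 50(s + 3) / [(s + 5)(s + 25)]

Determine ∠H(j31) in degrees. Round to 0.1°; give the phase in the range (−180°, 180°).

-47.5°

At s = jω = j31:
zero (s+3): 3 + j31 → |·| = √(3²+31²) = √970 ≈ 31.145, ∠ = arctan(31/3) ≈ 84.47°
pole (s+5): 5 + j31 → |·| = √(5²+31²) = √986 ≈ 31.401, ∠ = arctan(31/5) ≈ 80.84°
pole (s+25): 25 + j31 → |·| = √(25²+31²) = √1586 ≈ 39.825, ∠ = arctan(31/25) ≈ 51.12°
∠H = 84.47° − 131.96° = -47.49°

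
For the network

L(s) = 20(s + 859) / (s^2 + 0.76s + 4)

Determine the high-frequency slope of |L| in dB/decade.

-20 dB/decade

Each pole contributes −20 dB/decade at high frequency; each zero contributes +20 dB/decade.
Net: 1 zero(s) − 2 pole(s) → -20 dB/decade.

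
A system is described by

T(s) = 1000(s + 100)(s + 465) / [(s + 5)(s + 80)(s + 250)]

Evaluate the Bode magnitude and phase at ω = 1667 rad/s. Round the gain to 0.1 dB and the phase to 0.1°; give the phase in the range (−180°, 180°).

-4.2 dB, -97.6°

At s = jω = j1667:
zero (s+100): 100 + j1667 → |·| = √(100²+1667²) = √2788889 ≈ 1670, ∠ = arctan(1667/100) ≈ 86.57°
zero (s+465): 465 + j1667 → |·| = √(465²+1667²) = √2995114 ≈ 1730.6, ∠ = arctan(1667/465) ≈ 74.41°
pole (s+5): 5 + j1667 → |·| = √(5²+1667²) = √2778914 ≈ 1667, ∠ = arctan(1667/5) ≈ 89.83°
pole (s+80): 80 + j1667 → |·| = √(80²+1667²) = √2785289 ≈ 1668.9, ∠ = arctan(1667/80) ≈ 87.25°
pole (s+250): 250 + j1667 → |·| = √(250²+1667²) = √2841389 ≈ 1685.6, ∠ = arctan(1667/250) ≈ 81.47°
|T| = 1000 · 2.8901e+06 / 4.6894e+09 ≈ 0.6163
Gain = 20 log₁₀(0.6163) ≈ -4.20 dB
∠T = 160.98° − 258.55° = -97.57°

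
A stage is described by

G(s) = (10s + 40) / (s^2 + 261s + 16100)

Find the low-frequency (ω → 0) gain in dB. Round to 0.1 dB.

-52.1 dB

G(0) = 40 / 16100 ≈ 0.0024845
20 log₁₀(0.0024845) ≈ -52.10 dB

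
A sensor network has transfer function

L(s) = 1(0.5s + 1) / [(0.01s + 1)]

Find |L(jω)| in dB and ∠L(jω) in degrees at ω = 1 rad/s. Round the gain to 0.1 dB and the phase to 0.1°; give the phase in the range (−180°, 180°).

1.0 dB, 26.0°

At ω = 1 rad/s:
zero (1 + j1·0.5) = 1 + j0.5 → |·| ≈ 1.118, ∠ ≈ 26.57°
pole (1 + j1·0.01) = 1 + j0.01 → |·| ≈ 1, ∠ ≈ 0.57°
|L| = 1 · 1.118 / (1) ≈ 1.118
Gain = 20 log₁₀(1.118) ≈ 0.97 dB
∠L = (26.57°) − (0.57°) = 26.00°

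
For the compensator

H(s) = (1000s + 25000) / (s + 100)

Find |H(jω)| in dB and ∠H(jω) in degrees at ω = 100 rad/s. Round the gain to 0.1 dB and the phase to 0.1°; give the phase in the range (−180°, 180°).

57.3 dB, 31.0°

Substitute s = j100:
Numerator: 1000(j100) + 25000 = 25000 + j100000
Denominator: (j100) + 100 = 100 + j100
|N| = √(25000² + 100000²) ≈ 1.0308e+05, ∠N ≈ 75.96°
|D| = √(100² + 100²) ≈ 141.42, ∠D ≈ 45.00°
|H| = 1.0308e+05 / 141.42 ≈ 728.89
Gain = 20 log₁₀(728.89) ≈ 57.25 dB
∠H = 75.96° − 45.00° = 30.96°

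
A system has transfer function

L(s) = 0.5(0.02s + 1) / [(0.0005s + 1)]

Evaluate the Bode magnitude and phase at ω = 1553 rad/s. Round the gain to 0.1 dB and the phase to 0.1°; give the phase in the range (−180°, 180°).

At ω = 1553 rad/s:
zero (1 + j1553·0.02) = 1 + j31.06 → |·| ≈ 31.076, ∠ ≈ 88.16°
pole (1 + j1553·0.0005) = 1 + j0.7765 → |·| ≈ 1.2661, ∠ ≈ 37.83°
|L| = 0.5 · 31.076 / (1.2661) ≈ 12.272
Gain = 20 log₁₀(12.272) ≈ 21.78 dB
∠L = (88.16°) − (37.83°) = 50.33°

21.8 dB, 50.3°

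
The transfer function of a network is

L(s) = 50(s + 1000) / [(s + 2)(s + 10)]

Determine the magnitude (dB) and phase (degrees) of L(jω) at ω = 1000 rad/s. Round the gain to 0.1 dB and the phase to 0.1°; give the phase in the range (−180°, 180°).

At s = jω = j1000:
zero (s+1000): 1000 + j1000 → |·| = √(1000²+1000²) = √2000000 ≈ 1414.2, ∠ = arctan(1000/1000) ≈ 45.00°
pole (s+2): 2 + j1000 → |·| = √(2²+1000²) = √1000004 ≈ 1000, ∠ = arctan(1000/2) ≈ 89.89°
pole (s+10): 10 + j1000 → |·| = √(10²+1000²) = √1000100 ≈ 1000, ∠ = arctan(1000/10) ≈ 89.43°
|L| = 50 · 1414.2 / 1e+06 ≈ 0.07071
Gain = 20 log₁₀(0.07071) ≈ -23.01 dB
∠L = 45.00° − 179.32° = -134.32°

-23.0 dB, -134.3°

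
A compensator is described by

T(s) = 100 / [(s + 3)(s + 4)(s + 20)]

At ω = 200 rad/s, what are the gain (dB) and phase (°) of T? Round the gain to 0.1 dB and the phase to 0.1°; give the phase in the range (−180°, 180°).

At s = jω = j200:
pole (s+3): 3 + j200 → |·| = √(3²+200²) = √40009 ≈ 200.02, ∠ = arctan(200/3) ≈ 89.14°
pole (s+4): 4 + j200 → |·| = √(4²+200²) = √40016 ≈ 200.04, ∠ = arctan(200/4) ≈ 88.85°
pole (s+20): 20 + j200 → |·| = √(20²+200²) = √40400 ≈ 201, ∠ = arctan(200/20) ≈ 84.29°
|T| = 100 / 8.0424e+06 ≈ 1.2434e-05
Gain = 20 log₁₀(1.2434e-05) ≈ -98.11 dB
∠T = 0.00° − 262.28° = -262.28° ≡ 97.72° (principal value)

-98.1 dB, 97.7°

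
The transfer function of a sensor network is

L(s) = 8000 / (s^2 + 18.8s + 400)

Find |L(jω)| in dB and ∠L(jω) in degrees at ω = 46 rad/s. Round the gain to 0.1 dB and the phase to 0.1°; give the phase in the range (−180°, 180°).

At s = jω = j46:
quadratic: (j46)² + 18.8·j46 + 400 = -1716 + j864.8 → |·| ≈ 1921.6, ∠ ≈ 153.25°
|L| = 8000 / 1921.6 ≈ 4.1632
Gain = 20 log₁₀(4.1632) ≈ 12.39 dB
∠L = 0.00° − 153.25° = -153.25°

12.4 dB, -153.3°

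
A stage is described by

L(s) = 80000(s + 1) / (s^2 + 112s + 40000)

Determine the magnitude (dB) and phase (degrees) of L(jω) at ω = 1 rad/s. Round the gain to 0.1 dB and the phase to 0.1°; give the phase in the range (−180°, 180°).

At s = jω = j1:
zero (s+1): 1 + j1 → |·| = √(1²+1²) = √2 ≈ 1.4142, ∠ = arctan(1/1) ≈ 45.00°
quadratic: (j1)² + 112·j1 + 40000 = 39999 + j112 → |·| ≈ 39999, ∠ ≈ 0.16°
|L| = 80000 · 1.4142 / 39999 ≈ 2.8285
Gain = 20 log₁₀(2.8285) ≈ 9.03 dB
∠L = 45.00° − 0.16° = 44.84°

9.0 dB, 44.8°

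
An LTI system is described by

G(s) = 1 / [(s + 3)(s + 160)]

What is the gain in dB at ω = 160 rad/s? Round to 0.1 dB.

At s = jω = j160:
pole (s+3): 3 + j160 → |·| = √(3²+160²) = √25609 ≈ 160.03, ∠ = arctan(160/3) ≈ 88.93°
pole (s+160): 160 + j160 → |·| = √(160²+160²) = √51200 ≈ 226.27, ∠ = arctan(160/160) ≈ 45.00°
|G| = 1 / 36210 ≈ 2.7617e-05
Gain = 20 log₁₀(2.7617e-05) ≈ -91.18 dB

-91.2 dB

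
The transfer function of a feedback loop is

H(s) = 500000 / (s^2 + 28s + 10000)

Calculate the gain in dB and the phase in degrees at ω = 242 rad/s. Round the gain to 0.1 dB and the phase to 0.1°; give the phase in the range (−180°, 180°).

At s = jω = j242:
quadratic: (j242)² + 28·j242 + 10000 = -48564 + j6776 → |·| ≈ 49034, ∠ ≈ 172.06°
|H| = 500000 / 49034 ≈ 10.197
Gain = 20 log₁₀(10.197) ≈ 20.17 dB
∠H = 0.00° − 172.06° = -172.06°

20.2 dB, -172.1°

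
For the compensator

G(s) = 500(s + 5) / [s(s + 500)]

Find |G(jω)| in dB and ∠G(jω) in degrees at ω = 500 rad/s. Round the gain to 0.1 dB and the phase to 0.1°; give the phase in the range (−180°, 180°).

-3.0 dB, -45.6°

At s = jω = j500:
zero (s+5): 5 + j500 → |·| = √(5²+500²) = √250025 ≈ 500.02, ∠ = arctan(500/5) ≈ 89.43°
pole (s+500): 500 + j500 → |·| = √(500²+500²) = √500000 ≈ 707.11, ∠ = arctan(500/500) ≈ 45.00°
pole at origin: |s| = 500, ∠ = 90.00° (in denominator)
|G| = 500 · 500.02 / 3.5356e+05 ≈ 0.70712
Gain = 20 log₁₀(0.70712) ≈ -3.01 dB
∠G = 89.43° − 135.00° = -45.57°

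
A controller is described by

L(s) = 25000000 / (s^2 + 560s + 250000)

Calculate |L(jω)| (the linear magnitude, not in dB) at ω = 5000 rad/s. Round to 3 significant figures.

At s = jω = j5000:
quadratic: (j5000)² + 560·j5000 + 250000 = -24750000 + j2800000 → |·| ≈ 2.4908e+07, ∠ ≈ 173.55°
|L| = 25000000 / 2.4908e+07 ≈ 1.0037

1.00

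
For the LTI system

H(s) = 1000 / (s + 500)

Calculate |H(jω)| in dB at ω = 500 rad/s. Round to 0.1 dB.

Substitute s = j500:
Numerator: 1000 = 1000 + j0
Denominator: (j500) + 500 = 500 + j500
|N| = √(1000² + 0²) ≈ 1000, ∠N ≈ 0.00°
|D| = √(500² + 500²) ≈ 707.11, ∠D ≈ 45.00°
|H| = 1000 / 707.11 ≈ 1.4142
Gain = 20 log₁₀(1.4142) ≈ 3.01 dB

3.0 dB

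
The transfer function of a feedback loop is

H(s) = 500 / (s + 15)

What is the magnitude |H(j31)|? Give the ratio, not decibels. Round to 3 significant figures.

14.5

At s = jω = j31:
pole (s+15): 15 + j31 → |·| = √(15²+31²) = √1186 ≈ 34.438, ∠ = arctan(31/15) ≈ 64.18°
|H| = 500 / 34.438 ≈ 14.519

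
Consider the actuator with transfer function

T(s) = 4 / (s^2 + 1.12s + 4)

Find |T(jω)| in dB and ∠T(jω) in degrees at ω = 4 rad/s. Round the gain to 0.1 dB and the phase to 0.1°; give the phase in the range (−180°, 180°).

At s = jω = j4:
quadratic: (j4)² + 1.12·j4 + 4 = -12 + j4.48 → |·| ≈ 12.809, ∠ ≈ 159.53°
|T| = 4 / 12.809 ≈ 0.31228
Gain = 20 log₁₀(0.31228) ≈ -10.11 dB
∠T = 0.00° − 159.53° = -159.53°

-10.1 dB, -159.5°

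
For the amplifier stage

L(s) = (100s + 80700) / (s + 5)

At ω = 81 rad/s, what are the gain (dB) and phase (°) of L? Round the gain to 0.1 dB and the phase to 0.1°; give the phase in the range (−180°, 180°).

Substitute s = j81:
Numerator: 100(j81) + 80700 = 80700 + j8100
Denominator: (j81) + 5 = 5 + j81
|N| = √(80700² + 8100²) ≈ 81105, ∠N ≈ 5.73°
|D| = √(5² + 81²) ≈ 81.154, ∠D ≈ 86.47°
|L| = 81105 / 81.154 ≈ 999.4
Gain = 20 log₁₀(999.4) ≈ 59.99 dB
∠L = 5.73° − 86.47° = -80.74°

60.0 dB, -80.7°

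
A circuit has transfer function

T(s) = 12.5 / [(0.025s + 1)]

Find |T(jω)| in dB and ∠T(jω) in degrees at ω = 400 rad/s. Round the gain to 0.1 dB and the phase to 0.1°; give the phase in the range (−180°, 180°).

1.9 dB, -84.3°

At ω = 400 rad/s:
pole (1 + j400·0.025) = 1 + j10 → |·| ≈ 10.05, ∠ ≈ 84.29°
|T| = 12.5 · 1 / (10.05) ≈ 1.2438
Gain = 20 log₁₀(1.2438) ≈ 1.90 dB
∠T = (0°) − (84.29°) = -84.29°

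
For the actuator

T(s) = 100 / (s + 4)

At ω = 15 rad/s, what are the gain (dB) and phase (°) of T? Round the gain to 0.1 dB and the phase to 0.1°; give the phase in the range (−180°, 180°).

16.2 dB, -75.1°

At s = jω = j15:
pole (s+4): 4 + j15 → |·| = √(4²+15²) = √241 ≈ 15.524, ∠ = arctan(15/4) ≈ 75.07°
|T| = 100 / 15.524 ≈ 6.4416
Gain = 20 log₁₀(6.4416) ≈ 16.18 dB
∠T = 0.00° − 75.07° = -75.07°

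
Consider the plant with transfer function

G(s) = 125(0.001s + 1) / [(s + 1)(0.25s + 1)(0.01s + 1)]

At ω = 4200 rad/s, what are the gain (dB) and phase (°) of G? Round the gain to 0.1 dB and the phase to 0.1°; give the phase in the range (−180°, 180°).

-110.7 dB, 168.0°

At ω = 4200 rad/s:
zero (1 + j4200·0.001) = 1 + j4.2 → |·| ≈ 4.3174, ∠ ≈ 76.61°
pole (1 + j4200·1) = 1 + j4200 → |·| ≈ 4200, ∠ ≈ 89.99°
pole (1 + j4200·0.25) = 1 + j1050 → |·| ≈ 1050, ∠ ≈ 89.95°
pole (1 + j4200·0.01) = 1 + j42 → |·| ≈ 42.012, ∠ ≈ 88.64°
|G| = 125 · 4.3174 / (4200 · 1050 · 42.012) ≈ 2.9129e-06
Gain = 20 log₁₀(2.9129e-06) ≈ -110.71 dB
∠G = (76.61°) − (89.99° + 89.95° + 88.64°) = -191.97° ≡ 168.03° (principal value)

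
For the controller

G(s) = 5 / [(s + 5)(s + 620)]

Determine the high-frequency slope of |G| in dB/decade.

-40 dB/decade

Each pole contributes −20 dB/decade at high frequency; each zero contributes +20 dB/decade.
Net: 0 zero(s) − 2 pole(s) → -40 dB/decade.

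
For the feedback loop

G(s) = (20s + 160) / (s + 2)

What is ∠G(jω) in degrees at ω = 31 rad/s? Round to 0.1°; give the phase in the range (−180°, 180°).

Substitute s = j31:
Numerator: 20(j31) + 160 = 160 + j620
Denominator: (j31) + 2 = 2 + j31
|N| = √(160² + 620²) ≈ 640.31, ∠N ≈ 75.53°
|D| = √(2² + 31²) ≈ 31.064, ∠D ≈ 86.31°
∠G = 75.53° − 86.31° = -10.78°

-10.8°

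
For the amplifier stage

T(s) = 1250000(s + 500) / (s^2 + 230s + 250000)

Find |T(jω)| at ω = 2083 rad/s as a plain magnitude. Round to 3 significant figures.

650

At s = jω = j2083:
zero (s+500): 500 + j2083 → |·| = √(500²+2083²) = √4588889 ≈ 2142.2, ∠ = arctan(2083/500) ≈ 76.50°
quadratic: (j2083)² + 230·j2083 + 250000 = -4088889 + j479090 → |·| ≈ 4.1169e+06, ∠ ≈ 173.32°
|T| = 1250000 · 2142.2 / 4.1169e+06 ≈ 650.43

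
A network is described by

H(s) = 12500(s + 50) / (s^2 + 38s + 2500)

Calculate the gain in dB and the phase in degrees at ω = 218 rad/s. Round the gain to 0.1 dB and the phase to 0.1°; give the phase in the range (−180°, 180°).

At s = jω = j218:
zero (s+50): 50 + j218 → |·| = √(50²+218²) = √50024 ≈ 223.66, ∠ = arctan(218/50) ≈ 77.08°
quadratic: (j218)² + 38·j218 + 2500 = -45024 + j8284 → |·| ≈ 45780, ∠ ≈ 169.57°
|H| = 12500 · 223.66 / 45780 ≈ 61.069
Gain = 20 log₁₀(61.069) ≈ 35.72 dB
∠H = 77.08° − 169.57° = -92.49°

35.7 dB, -92.5°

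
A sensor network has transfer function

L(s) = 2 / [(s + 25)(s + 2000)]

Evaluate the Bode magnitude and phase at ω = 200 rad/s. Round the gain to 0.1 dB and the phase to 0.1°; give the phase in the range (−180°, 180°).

-106.1 dB, -88.6°

At s = jω = j200:
pole (s+25): 25 + j200 → |·| = √(25²+200²) = √40625 ≈ 201.56, ∠ = arctan(200/25) ≈ 82.87°
pole (s+2000): 2000 + j200 → |·| = √(2000²+200²) = √4040000 ≈ 2010, ∠ = arctan(200/2000) ≈ 5.71°
|L| = 2 / 4.0514e+05 ≈ 4.9366e-06
Gain = 20 log₁₀(4.9366e-06) ≈ -106.13 dB
∠L = 0.00° − 88.58° = -88.58°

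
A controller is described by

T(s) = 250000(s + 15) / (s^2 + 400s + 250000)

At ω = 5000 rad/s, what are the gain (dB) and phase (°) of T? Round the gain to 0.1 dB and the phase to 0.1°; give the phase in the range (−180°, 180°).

At s = jω = j5000:
zero (s+15): 15 + j5000 → |·| = √(15²+5000²) = √25000225 ≈ 5000, ∠ = arctan(5000/15) ≈ 89.83°
quadratic: (j5000)² + 400·j5000 + 250000 = -24750000 + j2000000 → |·| ≈ 2.4831e+07, ∠ ≈ 175.38°
|T| = 250000 · 5000 / 2.4831e+07 ≈ 50.34
Gain = 20 log₁₀(50.34) ≈ 34.04 dB
∠T = 89.83° − 175.38° = -85.55°

34.0 dB, -85.6°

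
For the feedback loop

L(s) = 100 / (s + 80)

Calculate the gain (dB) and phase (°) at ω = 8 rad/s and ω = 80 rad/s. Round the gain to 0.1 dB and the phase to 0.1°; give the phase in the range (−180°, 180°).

At s = jω = j8:
pole (s+80): 80 + j8 → |·| = √(80²+8²) = √6464 ≈ 80.399, ∠ = arctan(8/80) ≈ 5.71°
|L| = 100 / 80.399 ≈ 1.2438
Gain = 20 log₁₀(1.2438) ≈ 1.90 dB
∠L = 0.00° − 5.71° = -5.71°

At s = jω = j80:
pole (s+80): 80 + j80 → |·| = √(80²+80²) = √12800 ≈ 113.14, ∠ = arctan(80/80) ≈ 45.00°
|L| = 100 / 113.14 ≈ 0.88386
Gain = 20 log₁₀(0.88386) ≈ -1.07 dB
∠L = 0.00° − 45.00° = -45.00°

ω = 8: 1.9 dB, -5.7°; ω = 80: -1.1 dB, -45.0°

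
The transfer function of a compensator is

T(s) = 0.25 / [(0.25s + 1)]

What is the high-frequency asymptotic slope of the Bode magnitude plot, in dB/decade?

Each pole contributes −20 dB/decade at high frequency; each zero contributes +20 dB/decade.
Net: 0 zero(s) − 1 pole(s) → -20 dB/decade.

-20 dB/decade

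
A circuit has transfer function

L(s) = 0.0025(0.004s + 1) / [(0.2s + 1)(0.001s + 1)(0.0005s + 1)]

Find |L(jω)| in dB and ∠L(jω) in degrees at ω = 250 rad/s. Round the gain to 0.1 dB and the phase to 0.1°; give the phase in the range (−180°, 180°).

At ω = 250 rad/s:
zero (1 + j250·0.004) = 1 + j1 → |·| ≈ 1.4142, ∠ ≈ 45.00°
pole (1 + j250·0.2) = 1 + j50 → |·| ≈ 50.01, ∠ ≈ 88.85°
pole (1 + j250·0.001) = 1 + j0.25 → |·| ≈ 1.0308, ∠ ≈ 14.04°
pole (1 + j250·0.0005) = 1 + j0.125 → |·| ≈ 1.0078, ∠ ≈ 7.13°
|L| = 0.0025 · 1.4142 / (50.01 · 1.0308 · 1.0078) ≈ 6.8053e-05
Gain = 20 log₁₀(6.8053e-05) ≈ -83.34 dB
∠L = (45.00°) − (88.85° + 14.04° + 7.13°) = -65.02°

-83.3 dB, -65.0°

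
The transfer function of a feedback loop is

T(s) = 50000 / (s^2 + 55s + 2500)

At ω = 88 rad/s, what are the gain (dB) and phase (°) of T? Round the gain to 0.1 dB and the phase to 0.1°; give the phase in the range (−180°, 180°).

At s = jω = j88:
quadratic: (j88)² + 55·j88 + 2500 = -5244 + j4840 → |·| ≈ 7136.2, ∠ ≈ 137.29°
|T| = 50000 / 7136.2 ≈ 7.0065
Gain = 20 log₁₀(7.0065) ≈ 16.91 dB
∠T = 0.00° − 137.29° = -137.29°

16.9 dB, -137.3°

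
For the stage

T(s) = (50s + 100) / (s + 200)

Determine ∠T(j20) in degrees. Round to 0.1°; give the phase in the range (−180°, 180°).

Substitute s = j20:
Numerator: 50(j20) + 100 = 100 + j1000
Denominator: (j20) + 200 = 200 + j20
|N| = √(100² + 1000²) ≈ 1005, ∠N ≈ 84.29°
|D| = √(200² + 20²) ≈ 201, ∠D ≈ 5.71°
∠T = 84.29° − 5.71° = 78.58°

78.6°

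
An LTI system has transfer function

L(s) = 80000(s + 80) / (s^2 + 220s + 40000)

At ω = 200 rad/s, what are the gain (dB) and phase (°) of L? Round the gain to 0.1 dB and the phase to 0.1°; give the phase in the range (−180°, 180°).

51.9 dB, -21.8°

At s = jω = j200:
zero (s+80): 80 + j200 → |·| = √(80²+200²) = √46400 ≈ 215.41, ∠ = arctan(200/80) ≈ 68.20°
quadratic: (j200)² + 220·j200 + 40000 = 0 + j44000 → |·| ≈ 44000, ∠ ≈ 90.00°
|L| = 80000 · 215.41 / 44000 ≈ 391.65
Gain = 20 log₁₀(391.65) ≈ 51.86 dB
∠L = 68.20° − 90.00° = -21.80°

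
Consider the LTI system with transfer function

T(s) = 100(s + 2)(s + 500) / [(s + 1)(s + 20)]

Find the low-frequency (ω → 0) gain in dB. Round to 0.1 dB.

74.0 dB

T(0) = 100·2·500 / (1·20) = 5000
20 log₁₀(5000) ≈ 73.98 dB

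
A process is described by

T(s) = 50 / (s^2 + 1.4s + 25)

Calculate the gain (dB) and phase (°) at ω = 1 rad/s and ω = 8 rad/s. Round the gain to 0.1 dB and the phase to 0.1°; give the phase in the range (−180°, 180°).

ω = 1: 6.4 dB, -3.3°; ω = 8: 1.8 dB, -164.0°

At s = jω = j1:
quadratic: (j1)² + 1.4·j1 + 25 = 24 + j1.4 → |·| ≈ 24.041, ∠ ≈ 3.34°
|T| = 50 / 24.041 ≈ 2.0798
Gain = 20 log₁₀(2.0798) ≈ 6.36 dB
∠T = 0.00° − 3.34° = -3.34°

At s = jω = j8:
quadratic: (j8)² + 1.4·j8 + 25 = -39 + j11.2 → |·| ≈ 40.576, ∠ ≈ 163.98°
|T| = 50 / 40.576 ≈ 1.2323
Gain = 20 log₁₀(1.2323) ≈ 1.81 dB
∠T = 0.00° − 163.98° = -163.98°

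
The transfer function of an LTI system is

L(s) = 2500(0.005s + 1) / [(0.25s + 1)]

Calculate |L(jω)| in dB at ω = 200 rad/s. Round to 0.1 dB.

At ω = 200 rad/s:
zero (1 + j200·0.005) = 1 + j1 → |·| ≈ 1.4142, ∠ ≈ 45.00°
pole (1 + j200·0.25) = 1 + j50 → |·| ≈ 50.01, ∠ ≈ 88.85°
|L| = 2500 · 1.4142 / (50.01) ≈ 70.696
Gain = 20 log₁₀(70.696) ≈ 36.99 dB

37.0 dB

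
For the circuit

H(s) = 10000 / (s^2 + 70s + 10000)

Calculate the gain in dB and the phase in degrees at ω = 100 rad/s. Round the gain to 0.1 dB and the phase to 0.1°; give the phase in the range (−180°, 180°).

3.1 dB, -90.0°

At s = jω = j100:
quadratic: (j100)² + 70·j100 + 10000 = 0 + j7000 → |·| ≈ 7000, ∠ ≈ 90.00°
|H| = 10000 / 7000 ≈ 1.4286
Gain = 20 log₁₀(1.4286) ≈ 3.10 dB
∠H = 0.00° − 90.00° = -90.00°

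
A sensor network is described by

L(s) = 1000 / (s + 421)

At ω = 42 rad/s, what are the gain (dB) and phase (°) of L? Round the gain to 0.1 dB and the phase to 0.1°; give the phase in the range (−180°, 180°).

7.5 dB, -5.7°

Substitute s = j42:
Numerator: 1000 = 1000 + j0
Denominator: (j42) + 421 = 421 + j42
|N| = √(1000² + 0²) ≈ 1000, ∠N ≈ 0.00°
|D| = √(421² + 42²) ≈ 423.09, ∠D ≈ 5.70°
|L| = 1000 / 423.09 ≈ 2.3636
Gain = 20 log₁₀(2.3636) ≈ 7.47 dB
∠L = 0.00° − 5.70° = -5.70°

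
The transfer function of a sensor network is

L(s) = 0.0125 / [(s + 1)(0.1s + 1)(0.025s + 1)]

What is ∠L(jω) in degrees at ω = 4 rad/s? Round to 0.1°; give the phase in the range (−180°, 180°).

At ω = 4 rad/s:
pole (1 + j4·1) = 1 + j4 → |·| ≈ 4.1231, ∠ ≈ 75.96°
pole (1 + j4·0.1) = 1 + j0.4 → |·| ≈ 1.077, ∠ ≈ 21.80°
pole (1 + j4·0.025) = 1 + j0.1 → |·| ≈ 1.005, ∠ ≈ 5.71°
∠L = (0°) − (75.96° + 21.80° + 5.71°) = -103.47°

-103.5°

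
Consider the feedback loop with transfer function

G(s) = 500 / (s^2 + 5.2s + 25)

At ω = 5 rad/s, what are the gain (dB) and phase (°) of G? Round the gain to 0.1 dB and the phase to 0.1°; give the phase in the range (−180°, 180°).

25.7 dB, -90.0°

At s = jω = j5:
quadratic: (j5)² + 5.2·j5 + 25 = 0 + j26 → |·| ≈ 26, ∠ ≈ 90.00°
|G| = 500 / 26 ≈ 19.231
Gain = 20 log₁₀(19.231) ≈ 25.68 dB
∠G = 0.00° − 90.00° = -90.00°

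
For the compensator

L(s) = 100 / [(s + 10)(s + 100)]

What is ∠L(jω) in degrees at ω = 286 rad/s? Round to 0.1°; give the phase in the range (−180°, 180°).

-158.7°

At s = jω = j286:
pole (s+10): 10 + j286 → |·| = √(10²+286²) = √81896 ≈ 286.17, ∠ = arctan(286/10) ≈ 88.00°
pole (s+100): 100 + j286 → |·| = √(100²+286²) = √91796 ≈ 302.98, ∠ = arctan(286/100) ≈ 70.73°
∠L = 0.00° − 158.73° = -158.73°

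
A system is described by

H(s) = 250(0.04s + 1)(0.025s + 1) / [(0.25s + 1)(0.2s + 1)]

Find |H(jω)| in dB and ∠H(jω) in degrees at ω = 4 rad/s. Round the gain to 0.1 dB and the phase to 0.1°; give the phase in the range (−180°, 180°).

At ω = 4 rad/s:
zero (1 + j4·0.04) = 1 + j0.16 → |·| ≈ 1.0127, ∠ ≈ 9.09°
zero (1 + j4·0.025) = 1 + j0.1 → |·| ≈ 1.005, ∠ ≈ 5.71°
pole (1 + j4·0.25) = 1 + j1 → |·| ≈ 1.4142, ∠ ≈ 45.00°
pole (1 + j4·0.2) = 1 + j0.8 → |·| ≈ 1.2806, ∠ ≈ 38.66°
|H| = 250 · 1.0127 · 1.005 / (1.4142 · 1.2806) ≈ 140.5
Gain = 20 log₁₀(140.5) ≈ 42.95 dB
∠H = (9.09° + 5.71°) − (45.00° + 38.66°) = -68.86°

43.0 dB, -68.9°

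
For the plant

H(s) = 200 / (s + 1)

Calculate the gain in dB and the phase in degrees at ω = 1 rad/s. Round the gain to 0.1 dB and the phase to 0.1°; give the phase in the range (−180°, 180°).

43.0 dB, -45.0°

Substitute s = j1:
Numerator: 200 = 200 + j0
Denominator: (j1) + 1 = 1 + j1
|N| = √(200² + 0²) ≈ 200, ∠N ≈ 0.00°
|D| = √(1² + 1²) ≈ 1.4142, ∠D ≈ 45.00°
|H| = 200 / 1.4142 ≈ 141.42
Gain = 20 log₁₀(141.42) ≈ 43.01 dB
∠H = 0.00° − 45.00° = -45.00°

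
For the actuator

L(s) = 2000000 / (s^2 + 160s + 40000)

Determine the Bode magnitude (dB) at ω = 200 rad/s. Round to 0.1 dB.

35.9 dB

At s = jω = j200:
quadratic: (j200)² + 160·j200 + 40000 = 0 + j32000 → |·| ≈ 32000, ∠ ≈ 90.00°
|L| = 2000000 / 32000 ≈ 62.5
Gain = 20 log₁₀(62.5) ≈ 35.92 dB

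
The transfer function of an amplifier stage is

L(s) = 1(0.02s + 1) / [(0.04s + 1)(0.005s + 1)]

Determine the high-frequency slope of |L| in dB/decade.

Each pole contributes −20 dB/decade at high frequency; each zero contributes +20 dB/decade.
Net: 1 zero(s) − 2 pole(s) → -20 dB/decade.

-20 dB/decade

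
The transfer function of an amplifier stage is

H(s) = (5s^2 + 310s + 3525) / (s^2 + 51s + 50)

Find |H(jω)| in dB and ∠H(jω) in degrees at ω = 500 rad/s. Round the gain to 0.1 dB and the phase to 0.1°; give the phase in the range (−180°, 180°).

Substitute s = j500:
Numerator: 5(j500)^2 + 310(j500) + 3525 = -1246475 + j155000
Denominator: (j500)^2 + 51(j500) + 50 = -249950 + j25500
|N| = √(1246475² + 155000²) ≈ 1.2561e+06, ∠N ≈ 172.91°
|D| = √(249950² + 25500²) ≈ 2.5125e+05, ∠D ≈ 174.17°
|H| = 1.2561e+06 / 2.5125e+05 ≈ 4.9994
Gain = 20 log₁₀(4.9994) ≈ 13.98 dB
∠H = 172.91° − 174.17° = -1.26°

14.0 dB, -1.3°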